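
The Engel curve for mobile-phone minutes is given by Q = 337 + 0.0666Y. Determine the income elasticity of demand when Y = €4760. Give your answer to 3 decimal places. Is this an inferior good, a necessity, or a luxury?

At Y = 4760: Q = 654.016.
dQ/dY = 0.0666.
η = (dQ/dY)·(Y/Q) = 0.0666 × (4760/654.016) = 0.485.
Since 0 < η < 1, the good is a necessity.

0.485 (necessity)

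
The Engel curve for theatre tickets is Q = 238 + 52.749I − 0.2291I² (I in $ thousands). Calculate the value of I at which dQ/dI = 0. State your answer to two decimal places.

dQ/dI = 52.749 − 0.4582I.
The good is inferior where dQ/dI < 0. Setting dQ/dI = 0 gives I = 52.749 / 0.4582 = 115.12.

115.12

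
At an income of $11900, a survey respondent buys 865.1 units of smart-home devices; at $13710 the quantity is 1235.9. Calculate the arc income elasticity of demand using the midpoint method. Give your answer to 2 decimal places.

ΔQ = 1235.9 − 865.1 = 370.8; midpoint Q̄ = (865.1 + 1235.9)/2 = 1050.5.
ΔI = 13710 − 11900 = 1810; midpoint Ī = (11900 + 13710)/2 = 12805.
η = (ΔQ/Q̄) ÷ (ΔI/Ī) = (370.8/1050.5) ÷ (1810/12805) = 2.50.

2.50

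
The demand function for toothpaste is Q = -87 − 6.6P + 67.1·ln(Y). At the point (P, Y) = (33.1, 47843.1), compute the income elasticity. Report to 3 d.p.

At P = 33.1, Y = 47843.1: Q = 417.588.
Holding P constant, ∂Q/∂Y = 67.1/Y = 0.0014025.
η_Y = (∂Q/∂Y)·(Y/Q) = 0.0014025 × (47843.1/417.588) = 0.161.

0.161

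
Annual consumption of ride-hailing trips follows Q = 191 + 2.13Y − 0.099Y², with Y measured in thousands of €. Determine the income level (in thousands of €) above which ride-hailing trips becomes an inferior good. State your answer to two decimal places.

10.76

dQ/dY = 2.13 − 0.198Y.
The good is inferior where dQ/dY < 0. Setting dQ/dY = 0 gives Y = 2.13 / 0.198 = 10.76.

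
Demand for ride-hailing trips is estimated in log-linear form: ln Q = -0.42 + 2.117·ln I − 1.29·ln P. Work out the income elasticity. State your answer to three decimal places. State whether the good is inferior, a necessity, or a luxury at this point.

In a log-linear demand, the coefficient on ln I is the income elasticity.
So η = 2.117.
η > 1 ⇒ luxury.

2.117 (luxury)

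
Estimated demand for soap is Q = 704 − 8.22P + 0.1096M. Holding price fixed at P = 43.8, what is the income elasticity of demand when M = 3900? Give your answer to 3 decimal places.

0.554

At P = 43.8, M = 3900: Q = 771.404.
Holding P constant, ∂Q/∂M = 0.1096.
η_M = (∂Q/∂M)·(M/Q) = 0.1096 × (3900/771.404) = 0.554.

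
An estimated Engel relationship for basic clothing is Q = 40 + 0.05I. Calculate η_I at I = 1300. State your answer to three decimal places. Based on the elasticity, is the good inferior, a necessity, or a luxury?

0.619 (necessity)

At I = 1300: Q = 105.000.
dQ/dI = 0.05.
η = (dQ/dI)·(I/Q) = 0.05 × (1300/105.000) = 0.619.
Since 0 < η < 1, the good is a necessity.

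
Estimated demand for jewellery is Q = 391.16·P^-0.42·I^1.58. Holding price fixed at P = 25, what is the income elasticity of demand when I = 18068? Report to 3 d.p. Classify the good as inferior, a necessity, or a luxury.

For a multiplicative demand Q = A·P^α·I^β, the income elasticity is β everywhere.
Here β = 1.58, so η = 1.580.
Since η > 1, this is a luxury.

1.580 (luxury)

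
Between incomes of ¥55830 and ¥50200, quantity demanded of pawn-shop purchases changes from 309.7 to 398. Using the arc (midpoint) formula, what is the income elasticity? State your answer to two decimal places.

-2.35

ΔQ = 398 − 309.7 = 88.3; midpoint Q̄ = (309.7 + 398)/2 = 353.85.
ΔI = 50200 − 55830 = -5630; midpoint Ī = (55830 + 50200)/2 = 53015.
η = (ΔQ/Q̄) ÷ (ΔI/Ī) = (88.3/353.85) ÷ (-5630/53015) = -2.35.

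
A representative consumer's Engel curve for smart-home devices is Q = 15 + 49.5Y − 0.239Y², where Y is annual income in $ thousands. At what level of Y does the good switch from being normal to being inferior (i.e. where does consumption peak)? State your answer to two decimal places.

dQ/dY = 49.5 − 0.478Y.
The good is inferior where dQ/dY < 0. Setting dQ/dY = 0 gives Y = 49.5 / 0.478 = 103.56.

103.56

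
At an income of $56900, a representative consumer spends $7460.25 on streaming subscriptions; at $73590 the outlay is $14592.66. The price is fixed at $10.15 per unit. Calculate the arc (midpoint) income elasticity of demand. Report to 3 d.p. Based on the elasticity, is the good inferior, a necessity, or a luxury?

With a constant price, Q₁ = 7460.25/10.15 = 735.000 and Q₂ = 14592.66/10.15 = 1437.700 (equivalently, work directly with expenditure since P cancels).
Midpoint %ΔQ = (14592.66 − 7460.25)/11026.46 = 0.64685; midpoint %ΔI = (73590 − 56900)/65245 = 0.25581.
η = 0.64685 / 0.25581 = 2.529.
η > 1 ⇒ luxury.

2.529 (luxury)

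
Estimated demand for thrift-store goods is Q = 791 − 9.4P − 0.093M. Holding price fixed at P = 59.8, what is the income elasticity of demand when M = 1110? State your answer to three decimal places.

At P = 59.8, M = 1110: Q = 125.650.
Holding P constant, ∂Q/∂M = −0.093.
η_M = (∂Q/∂M)·(M/Q) = -0.093 × (1110/125.650) = -0.822.

-0.822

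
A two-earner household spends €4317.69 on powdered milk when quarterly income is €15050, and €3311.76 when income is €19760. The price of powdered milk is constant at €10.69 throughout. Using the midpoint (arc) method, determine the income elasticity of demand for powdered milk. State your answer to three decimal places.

-0.974

With a constant price, Q₁ = 4317.69/10.69 = 403.900 and Q₂ = 3311.76/10.69 = 309.800 (equivalently, work directly with expenditure since P cancels).
Midpoint %ΔQ = (3311.76 − 4317.69)/3814.73 = -0.26370; midpoint %ΔI = (19760 − 15050)/17405 = 0.27061.
η = -0.26370 / 0.27061 = -0.974.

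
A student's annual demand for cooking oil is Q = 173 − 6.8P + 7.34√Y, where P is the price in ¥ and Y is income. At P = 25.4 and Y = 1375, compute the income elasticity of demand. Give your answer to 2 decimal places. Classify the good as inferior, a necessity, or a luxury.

At P = 25.4, Y = 1375: Q = 272.454.
Holding P constant, ∂Q/∂Y = 7.34/(2√Y) = 0.0989725.
η_Y = (∂Q/∂Y)·(Y/Q) = 0.0989725 × (1375/272.454) = 0.50.
Since 0 < η < 1, this is a necessity.

0.50 (necessity)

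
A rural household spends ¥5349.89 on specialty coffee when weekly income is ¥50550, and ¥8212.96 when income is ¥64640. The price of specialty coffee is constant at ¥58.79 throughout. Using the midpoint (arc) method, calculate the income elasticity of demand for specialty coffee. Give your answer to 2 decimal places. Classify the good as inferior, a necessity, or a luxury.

1.73 (luxury)

With a constant price, Q₁ = 5349.89/58.79 = 91.000 and Q₂ = 8212.96/58.79 = 139.700 (equivalently, work directly with expenditure since P cancels).
Midpoint %ΔQ = (8212.96 − 5349.89)/6781.42 = 0.42219; midpoint %ΔI = (64640 − 50550)/57595 = 0.24464.
η = 0.42219 / 0.24464 = 1.73.
η > 1 ⇒ luxury.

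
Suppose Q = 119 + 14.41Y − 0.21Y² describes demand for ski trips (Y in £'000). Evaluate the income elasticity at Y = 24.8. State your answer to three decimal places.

At Y = 24.8: Q = 347.2096.
dQ/dY = 14.41 − 0.42Y = 3.99400.
η = (dQ/dY)·(Y/Q) = 3.99400 × (24.8/347.2096) = 0.285.

0.285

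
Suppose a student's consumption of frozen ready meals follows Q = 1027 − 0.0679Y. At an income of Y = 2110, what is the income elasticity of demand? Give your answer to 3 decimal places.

-0.162

At Y = 2110: Q = 883.731.
dQ/dY = −0.0679.
η = (dQ/dY)·(Y/Q) = -0.0679 × (2110/883.731) = -0.162.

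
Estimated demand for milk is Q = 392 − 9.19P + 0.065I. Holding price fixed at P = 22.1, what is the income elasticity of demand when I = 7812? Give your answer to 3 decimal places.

0.729

At P = 22.1, I = 7812: Q = 696.681.
Holding P constant, ∂Q/∂I = 0.065.
η_I = (∂Q/∂I)·(I/Q) = 0.065 × (7812/696.681) = 0.729.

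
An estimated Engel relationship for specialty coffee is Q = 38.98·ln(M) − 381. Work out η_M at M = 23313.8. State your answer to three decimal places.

At M = 23313.8: Q = 11.014.
dQ/dM = 38.98/M = 0.00167197 at this income.
η = (dQ/dM)·(M/Q) = 0.00167197 × (23313.8/11.014) = 3.539.

3.539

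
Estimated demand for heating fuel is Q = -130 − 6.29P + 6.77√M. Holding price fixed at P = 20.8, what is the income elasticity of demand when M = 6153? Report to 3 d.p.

At P = 20.8, M = 6153: Q = 270.214.
Holding P constant, ∂Q/∂M = 6.77/(2√M) = 0.0431534.
η_M = (∂Q/∂M)·(M/Q) = 0.0431534 × (6153/270.214) = 0.983.

0.983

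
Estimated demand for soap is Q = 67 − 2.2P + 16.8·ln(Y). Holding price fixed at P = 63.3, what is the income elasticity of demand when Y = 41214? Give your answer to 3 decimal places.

At P = 63.3, Y = 41214: Q = 106.266.
Holding P constant, ∂Q/∂Y = 16.8/Y = 0.000407628.
η_Y = (∂Q/∂Y)·(Y/Q) = 0.000407628 × (41214/106.266) = 0.158.

0.158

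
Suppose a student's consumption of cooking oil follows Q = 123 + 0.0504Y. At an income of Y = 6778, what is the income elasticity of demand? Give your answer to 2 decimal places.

At Y = 6778: Q = 464.611.
dQ/dY = 0.0504.
η = (dQ/dY)·(Y/Q) = 0.0504 × (6778/464.611) = 0.74.

0.74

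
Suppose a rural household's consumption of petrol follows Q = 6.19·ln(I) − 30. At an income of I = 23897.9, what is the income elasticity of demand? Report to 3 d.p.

0.191

At I = 23897.9: Q = 32.405.
dQ/dI = 6.19/I = 0.000259019 at this income.
η = (dQ/dI)·(I/Q) = 0.000259019 × (23897.9/32.405) = 0.191.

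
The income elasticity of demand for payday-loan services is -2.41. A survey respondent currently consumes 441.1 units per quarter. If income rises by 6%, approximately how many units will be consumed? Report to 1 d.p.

%ΔQ ≈ η × %ΔI = -2.41 × 6% = -14.46%.
New Q ≈ 441.1 × (1 − 0.1446) = 377.3.

377.3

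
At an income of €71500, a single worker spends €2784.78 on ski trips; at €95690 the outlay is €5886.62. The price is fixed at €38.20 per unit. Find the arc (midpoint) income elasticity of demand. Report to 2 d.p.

With a constant price, Q₁ = 2784.78/38.20 = 72.900 and Q₂ = 5886.62/38.20 = 154.100 (equivalently, work directly with expenditure since P cancels).
Midpoint %ΔQ = (5886.62 − 2784.78)/4335.70 = 0.71542; midpoint %ΔI = (95690 − 71500)/83595 = 0.28937.
η = 0.71542 / 0.28937 = 2.47.

2.47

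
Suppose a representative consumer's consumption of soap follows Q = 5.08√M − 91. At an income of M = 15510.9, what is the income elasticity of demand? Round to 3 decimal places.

At M = 15510.9: Q = 541.677.
dQ/dM = 5.08/(2√M) = 0.0203946 at this income.
η = (dQ/dM)·(M/Q) = 0.0203946 × (15510.9/541.677) = 0.584.

0.584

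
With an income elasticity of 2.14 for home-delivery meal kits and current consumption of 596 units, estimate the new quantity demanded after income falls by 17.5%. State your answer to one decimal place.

%ΔQ ≈ η × %ΔI = 2.14 × (-17.5%) = -37.45%.
New Q ≈ 596 × (1 − 0.3745) = 372.8.

372.8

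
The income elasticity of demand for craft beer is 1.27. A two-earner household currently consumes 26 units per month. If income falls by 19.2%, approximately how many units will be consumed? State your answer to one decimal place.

%ΔQ ≈ η × %ΔI = 1.27 × (-19.2%) = -24.384%.
New Q ≈ 26 × (1 − 0.24384) = 19.7.

19.7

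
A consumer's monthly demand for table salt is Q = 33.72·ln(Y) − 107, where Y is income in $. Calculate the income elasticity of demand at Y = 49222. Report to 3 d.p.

At Y = 49222: Q = 257.314.
dQ/dY = 33.72/Y = 0.00068506 at this income.
η = (dQ/dY)·(Y/Q) = 0.00068506 × (49222/257.314) = 0.131.

0.131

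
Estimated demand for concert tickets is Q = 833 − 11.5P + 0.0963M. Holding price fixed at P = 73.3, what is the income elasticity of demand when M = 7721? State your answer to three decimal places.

At P = 73.3, M = 7721: Q = 733.582.
Holding P constant, ∂Q/∂M = 0.0963.
η_M = (∂Q/∂M)·(M/Q) = 0.0963 × (7721/733.582) = 1.014.

1.014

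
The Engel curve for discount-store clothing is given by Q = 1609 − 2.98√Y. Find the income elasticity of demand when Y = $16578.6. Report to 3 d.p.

-0.157

At Y = 16578.6: Q = 1225.301.
dQ/dY = -2.98/(2√Y) = -0.0115721 at this income.
η = (dQ/dY)·(Y/Q) = -0.0115721 × (16578.6/1225.301) = -0.157.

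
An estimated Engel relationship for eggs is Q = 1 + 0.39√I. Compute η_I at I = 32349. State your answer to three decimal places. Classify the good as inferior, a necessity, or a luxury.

0.493 (necessity)

At I = 32349: Q = 71.145.
dQ/dI = 0.39/(2√I) = 0.00108419 at this income.
η = (dQ/dI)·(I/Q) = 0.00108419 × (32349/71.145) = 0.493.
Since 0 < η < 1, the good is a necessity.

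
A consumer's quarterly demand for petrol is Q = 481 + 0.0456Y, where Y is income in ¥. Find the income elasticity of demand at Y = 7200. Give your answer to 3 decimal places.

0.406

At Y = 7200: Q = 809.320.
dQ/dY = 0.0456.
η = (dQ/dY)·(Y/Q) = 0.0456 × (7200/809.320) = 0.406.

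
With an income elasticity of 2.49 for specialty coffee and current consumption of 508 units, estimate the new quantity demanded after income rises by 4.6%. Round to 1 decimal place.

566.2

%ΔQ ≈ η × %ΔI = 2.49 × 4.6% = 11.454%.
New Q ≈ 508 × (1 + 0.11454) = 566.2.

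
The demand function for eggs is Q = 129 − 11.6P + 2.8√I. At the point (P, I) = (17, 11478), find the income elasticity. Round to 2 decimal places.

0.65

At P = 17, I = 11478: Q = 231.779.
Holding P constant, ∂Q/∂I = 2.8/(2√I) = 0.0130676.
η_I = (∂Q/∂I)·(I/Q) = 0.0130676 × (11478/231.779) = 0.65.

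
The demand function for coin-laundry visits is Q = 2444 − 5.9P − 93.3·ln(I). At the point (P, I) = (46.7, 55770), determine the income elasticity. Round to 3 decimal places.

At P = 46.7, I = 55770: Q = 1148.795.
Holding P constant, ∂Q/∂I = -93.3/I = -0.00167294.
η_I = (∂Q/∂I)·(I/Q) = -0.00167294 × (55770/1148.795) = -0.081.

-0.081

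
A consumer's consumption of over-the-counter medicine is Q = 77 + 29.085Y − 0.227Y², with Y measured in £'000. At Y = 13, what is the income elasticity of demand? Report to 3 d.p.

0.723

At Y = 13: Q = 416.7420.
dQ/dY = 29.085 − 0.454Y = 23.18300.
η = (dQ/dY)·(Y/Q) = 23.18300 × (13/416.7420) = 0.723.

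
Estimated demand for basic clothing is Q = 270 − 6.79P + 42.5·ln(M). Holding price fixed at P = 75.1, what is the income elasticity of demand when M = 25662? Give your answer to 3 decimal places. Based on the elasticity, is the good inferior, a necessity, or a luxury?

At P = 75.1, M = 25662: Q = 191.564.
Holding P constant, ∂Q/∂M = 42.5/M = 0.00165615.
η_M = (∂Q/∂M)·(M/Q) = 0.00165615 × (25662/191.564) = 0.222.
Since 0 < η < 1, this is a necessity.

0.222 (necessity)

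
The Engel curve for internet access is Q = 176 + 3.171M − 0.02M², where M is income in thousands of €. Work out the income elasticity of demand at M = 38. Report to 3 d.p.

At M = 38: Q = 267.6180.
dQ/dM = 3.171 − 0.04M = 1.65100.
η = (dQ/dM)·(M/Q) = 1.65100 × (38/267.6180) = 0.234.

0.234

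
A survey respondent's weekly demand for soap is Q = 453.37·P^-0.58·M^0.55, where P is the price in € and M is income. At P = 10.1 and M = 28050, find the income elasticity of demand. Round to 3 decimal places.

0.550

For a multiplicative demand Q = A·P^α·M^β, the income elasticity is β everywhere.
Here β = 0.55, so η = 0.550.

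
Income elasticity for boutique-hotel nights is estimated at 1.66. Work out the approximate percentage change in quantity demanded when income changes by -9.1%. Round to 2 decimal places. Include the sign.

%ΔQ ≈ η × %ΔI = 1.66 × (-9.1%) = -15.11%.

-15.11%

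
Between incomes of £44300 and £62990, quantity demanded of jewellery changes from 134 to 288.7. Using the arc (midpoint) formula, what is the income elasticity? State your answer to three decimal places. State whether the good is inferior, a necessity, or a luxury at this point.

2.101 (luxury)

ΔQ = 288.7 − 134 = 154.7; midpoint Q̄ = (134 + 288.7)/2 = 211.35.
ΔI = 62990 − 44300 = 18690; midpoint Ī = (44300 + 62990)/2 = 53645.
η = (ΔQ/Q̄) ÷ (ΔI/Ī) = (154.7/211.35) ÷ (18690/53645) = 2.101.
η > 1 ⇒ luxury.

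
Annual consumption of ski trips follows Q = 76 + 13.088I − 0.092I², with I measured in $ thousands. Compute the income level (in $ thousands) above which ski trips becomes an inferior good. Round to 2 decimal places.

71.13

dQ/dI = 13.088 − 0.184I.
The good is inferior where dQ/dI < 0. Setting dQ/dI = 0 gives I = 13.088 / 0.184 = 71.13.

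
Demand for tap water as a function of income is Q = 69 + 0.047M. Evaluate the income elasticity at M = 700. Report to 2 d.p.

0.32

At M = 700: Q = 101.900.
dQ/dM = 0.047.
η = (dQ/dM)·(M/Q) = 0.047 × (700/101.900) = 0.32.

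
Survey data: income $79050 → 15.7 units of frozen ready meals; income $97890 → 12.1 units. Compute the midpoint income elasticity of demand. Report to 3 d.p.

-1.216

ΔQ = 12.1 − 15.7 = -3.6; midpoint Q̄ = (15.7 + 12.1)/2 = 13.9.
ΔI = 97890 − 79050 = 18840; midpoint Ī = (79050 + 97890)/2 = 88470.
η = (ΔQ/Q̄) ÷ (ΔI/Ī) = (-3.6/13.9) ÷ (18840/88470) = -1.216.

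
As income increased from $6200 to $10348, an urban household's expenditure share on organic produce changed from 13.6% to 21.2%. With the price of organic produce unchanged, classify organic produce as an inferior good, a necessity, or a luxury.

luxury

The budget share rises as income rises, so η > 1.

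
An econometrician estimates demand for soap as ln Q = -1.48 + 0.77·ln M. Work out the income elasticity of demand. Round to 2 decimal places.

In a log-linear demand, the coefficient on ln M is the income elasticity.
So η = 0.77.

0.77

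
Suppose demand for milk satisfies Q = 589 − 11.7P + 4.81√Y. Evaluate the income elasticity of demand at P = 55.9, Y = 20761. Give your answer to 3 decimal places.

0.552

At P = 55.9, Y = 20761: Q = 628.027.
Holding P constant, ∂Q/∂Y = 4.81/(2√Y) = 0.0166913.
η_Y = (∂Q/∂Y)·(Y/Q) = 0.0166913 × (20761/628.027) = 0.552.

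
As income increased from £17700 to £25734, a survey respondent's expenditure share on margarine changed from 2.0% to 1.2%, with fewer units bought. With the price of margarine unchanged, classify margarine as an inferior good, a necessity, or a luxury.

Quantity demanded falls as income rises, so η < 0.

inferior good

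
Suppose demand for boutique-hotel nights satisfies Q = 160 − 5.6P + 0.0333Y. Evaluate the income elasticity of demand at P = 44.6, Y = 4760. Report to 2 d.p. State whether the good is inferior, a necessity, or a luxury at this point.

2.31 (luxury)

At P = 44.6, Y = 4760: Q = 68.748.
Holding P constant, ∂Q/∂Y = 0.0333.
η_Y = (∂Q/∂Y)·(Y/Q) = 0.0333 × (4760/68.748) = 2.31.
Since η > 1, this is a luxury.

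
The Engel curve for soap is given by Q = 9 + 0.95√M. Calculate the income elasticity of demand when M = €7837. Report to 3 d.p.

At M = 7837: Q = 93.100.
dQ/dM = 0.95/(2√M) = 0.0053656 at this income.
η = (dQ/dM)·(M/Q) = 0.0053656 × (7837/93.100) = 0.452.

0.452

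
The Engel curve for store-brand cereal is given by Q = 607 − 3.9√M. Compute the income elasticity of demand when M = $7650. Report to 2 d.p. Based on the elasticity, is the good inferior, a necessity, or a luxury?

-0.64 (inferior good)

At M = 7650: Q = 265.889.
dQ/dM = -3.9/(2√M) = -0.0222948 at this income.
η = (dQ/dM)·(M/Q) = -0.0222948 × (7650/265.889) = -0.64.
Since η < 0, the good is an inferior good.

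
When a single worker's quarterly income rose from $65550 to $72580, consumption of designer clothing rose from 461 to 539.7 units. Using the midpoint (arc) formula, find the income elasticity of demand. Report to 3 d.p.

ΔQ = 539.7 − 461 = 78.7; midpoint Q̄ = (461 + 539.7)/2 = 500.35.
ΔI = 72580 − 65550 = 7030; midpoint Ī = (65550 + 72580)/2 = 69065.
η = (ΔQ/Q̄) ÷ (ΔI/Ī) = (78.7/500.35) ÷ (7030/69065) = 1.545.

1.545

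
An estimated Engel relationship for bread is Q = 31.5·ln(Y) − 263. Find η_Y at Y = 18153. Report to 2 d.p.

At Y = 18153: Q = 45.908.
dQ/dY = 31.5/Y = 0.00173525 at this income.
η = (dQ/dY)·(Y/Q) = 0.00173525 × (18153/45.908) = 0.69.

0.69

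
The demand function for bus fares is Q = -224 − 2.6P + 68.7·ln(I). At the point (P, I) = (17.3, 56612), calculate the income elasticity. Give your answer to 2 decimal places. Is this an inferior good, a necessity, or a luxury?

0.14 (necessity)

At P = 17.3, I = 56612: Q = 482.871.
Holding P constant, ∂Q/∂I = 68.7/I = 0.00121352.
η_I = (∂Q/∂I)·(I/Q) = 0.00121352 × (56612/482.871) = 0.14.
Since 0 < η < 1, this is a necessity.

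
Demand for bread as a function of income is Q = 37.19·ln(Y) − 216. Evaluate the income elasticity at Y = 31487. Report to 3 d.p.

At Y = 31487: Q = 169.189.
dQ/dY = 37.19/Y = 0.00118112 at this income.
η = (dQ/dY)·(Y/Q) = 0.00118112 × (31487/169.189) = 0.220.

0.220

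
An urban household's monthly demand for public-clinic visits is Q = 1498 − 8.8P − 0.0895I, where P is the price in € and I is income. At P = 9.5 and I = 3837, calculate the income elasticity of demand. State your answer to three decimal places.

-0.321

At P = 9.5, I = 3837: Q = 1070.989.
Holding P constant, ∂Q/∂I = −0.0895.
η_I = (∂Q/∂I)·(I/Q) = -0.0895 × (3837/1070.989) = -0.321.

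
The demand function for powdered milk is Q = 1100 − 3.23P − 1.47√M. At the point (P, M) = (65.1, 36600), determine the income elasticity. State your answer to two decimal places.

-0.23

At P = 65.1, M = 36600: Q = 608.499.
Holding P constant, ∂Q/∂M = -1.47/(2√M) = -0.00384191.
η_M = (∂Q/∂M)·(M/Q) = -0.00384191 × (36600/608.499) = -0.23.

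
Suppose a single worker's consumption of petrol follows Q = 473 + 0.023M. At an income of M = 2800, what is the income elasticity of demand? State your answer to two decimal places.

At M = 2800: Q = 537.400.
dQ/dM = 0.023.
η = (dQ/dM)·(M/Q) = 0.023 × (2800/537.400) = 0.12.

0.12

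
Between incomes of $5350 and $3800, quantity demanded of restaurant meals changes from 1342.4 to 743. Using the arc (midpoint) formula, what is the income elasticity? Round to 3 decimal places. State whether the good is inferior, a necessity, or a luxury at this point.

ΔQ = 743 − 1342.4 = -599.4; midpoint Q̄ = (1342.4 + 743)/2 = 1042.7.
ΔI = 3800 − 5350 = -1550; midpoint Ī = (5350 + 3800)/2 = 4575.
η = (ΔQ/Q̄) ÷ (ΔI/Ī) = (-599.4/1042.7) ÷ (-1550/4575) = 1.697.
η > 1 ⇒ luxury.

1.697 (luxury)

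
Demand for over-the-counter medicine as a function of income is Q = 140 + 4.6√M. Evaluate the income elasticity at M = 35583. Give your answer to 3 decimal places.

At M = 35583: Q = 1007.719.
dQ/dM = 4.6/(2√M) = 0.0121929 at this income.
η = (dQ/dM)·(M/Q) = 0.0121929 × (35583/1007.719) = 0.431.

0.431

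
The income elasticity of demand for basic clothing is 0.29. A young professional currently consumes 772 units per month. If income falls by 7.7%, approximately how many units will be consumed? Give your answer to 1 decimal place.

%ΔQ ≈ η × %ΔI = 0.29 × (-7.7%) = -2.233%.
New Q ≈ 772 × (1 − 0.02233) = 754.8.

754.8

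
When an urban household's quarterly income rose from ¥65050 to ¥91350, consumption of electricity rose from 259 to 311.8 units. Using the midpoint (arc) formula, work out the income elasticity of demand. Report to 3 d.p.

ΔQ = 311.8 − 259 = 52.8; midpoint Q̄ = (259 + 311.8)/2 = 285.4.
ΔI = 91350 − 65050 = 26300; midpoint Ī = (65050 + 91350)/2 = 78200.
η = (ΔQ/Q̄) ÷ (ΔI/Ī) = (52.8/285.4) ÷ (26300/78200) = 0.550.

0.550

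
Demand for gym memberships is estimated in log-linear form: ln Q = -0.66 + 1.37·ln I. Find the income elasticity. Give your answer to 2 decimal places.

In a log-linear demand, the coefficient on ln I is the income elasticity.
So η = 1.37.

1.37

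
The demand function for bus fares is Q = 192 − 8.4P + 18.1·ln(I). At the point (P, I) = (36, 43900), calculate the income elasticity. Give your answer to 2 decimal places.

At P = 36, I = 43900: Q = 83.083.
Holding P constant, ∂Q/∂I = 18.1/I = 0.000412301.
η_I = (∂Q/∂I)·(I/Q) = 0.000412301 × (43900/83.083) = 0.22.

0.22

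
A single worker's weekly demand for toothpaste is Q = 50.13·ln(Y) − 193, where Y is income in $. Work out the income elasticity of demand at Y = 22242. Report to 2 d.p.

At Y = 22242: Q = 308.788.
dQ/dY = 50.13/Y = 0.00225384 at this income.
η = (dQ/dY)·(Y/Q) = 0.00225384 × (22242/308.788) = 0.16.

0.16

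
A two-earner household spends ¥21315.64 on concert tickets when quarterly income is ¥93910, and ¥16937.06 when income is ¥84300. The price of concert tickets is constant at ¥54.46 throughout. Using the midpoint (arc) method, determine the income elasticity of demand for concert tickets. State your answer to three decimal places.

With a constant price, Q₁ = 21315.64/54.46 = 391.400 and Q₂ = 16937.06/54.46 = 311.000 (equivalently, work directly with expenditure since P cancels).
Midpoint %ΔQ = (16937.06 − 21315.64)/19126.35 = -0.22893; midpoint %ΔI = (84300 − 93910)/89105 = -0.10785.
η = -0.22893 / -0.10785 = 2.123.

2.123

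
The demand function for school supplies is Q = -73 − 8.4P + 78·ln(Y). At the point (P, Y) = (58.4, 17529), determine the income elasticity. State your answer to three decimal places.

At P = 58.4, Y = 17529: Q = 198.626.
Holding P constant, ∂Q/∂Y = 78/Y = 0.00444977.
η_Y = (∂Q/∂Y)·(Y/Q) = 0.00444977 × (17529/198.626) = 0.393.

0.393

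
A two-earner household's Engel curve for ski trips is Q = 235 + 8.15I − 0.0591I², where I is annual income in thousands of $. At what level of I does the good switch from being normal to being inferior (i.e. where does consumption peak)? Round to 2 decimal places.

68.95

dQ/dI = 8.15 − 0.1182I.
The good is inferior where dQ/dI < 0. Setting dQ/dI = 0 gives I = 8.15 / 0.1182 = 68.95.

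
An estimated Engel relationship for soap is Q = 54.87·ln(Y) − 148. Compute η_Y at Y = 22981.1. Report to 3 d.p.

At Y = 22981.1: Q = 403.028.
dQ/dY = 54.87/Y = 0.00238761 at this income.
η = (dQ/dY)·(Y/Q) = 0.00238761 × (22981.1/403.028) = 0.136.

0.136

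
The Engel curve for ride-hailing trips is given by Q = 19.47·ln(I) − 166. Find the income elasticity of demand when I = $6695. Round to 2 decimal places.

At I = 6695: Q = 5.513.
dQ/dI = 19.47/I = 0.00290814 at this income.
η = (dQ/dI)·(I/Q) = 0.00290814 × (6695/5.513) = 3.53.

3.53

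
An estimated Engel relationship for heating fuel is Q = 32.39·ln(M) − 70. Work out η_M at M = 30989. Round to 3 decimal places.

At M = 30989: Q = 264.958.
dQ/dM = 32.39/M = 0.00104521 at this income.
η = (dQ/dM)·(M/Q) = 0.00104521 × (30989/264.958) = 0.122.

0.122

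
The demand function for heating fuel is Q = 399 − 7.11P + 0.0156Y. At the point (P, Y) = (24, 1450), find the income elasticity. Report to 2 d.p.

At P = 24, Y = 1450: Q = 250.980.
Holding P constant, ∂Q/∂Y = 0.0156.
η_Y = (∂Q/∂Y)·(Y/Q) = 0.0156 × (1450/250.980) = 0.09.

0.09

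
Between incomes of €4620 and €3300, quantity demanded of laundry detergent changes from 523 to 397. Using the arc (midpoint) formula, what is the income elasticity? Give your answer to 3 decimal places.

0.822

ΔQ = 397 − 523 = -126; midpoint Q̄ = (523 + 397)/2 = 460.
ΔI = 3300 − 4620 = -1320; midpoint Ī = (4620 + 3300)/2 = 3960.
η = (ΔQ/Q̄) ÷ (ΔI/Ī) = (-126/460) ÷ (-1320/3960) = 0.822.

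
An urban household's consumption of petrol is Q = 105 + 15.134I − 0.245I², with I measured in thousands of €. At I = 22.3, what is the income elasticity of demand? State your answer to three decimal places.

0.293

At I = 22.3: Q = 320.6522.
dQ/dI = 15.134 − 0.49I = 4.20700.
η = (dQ/dI)·(I/Q) = 4.20700 × (22.3/320.6522) = 0.293.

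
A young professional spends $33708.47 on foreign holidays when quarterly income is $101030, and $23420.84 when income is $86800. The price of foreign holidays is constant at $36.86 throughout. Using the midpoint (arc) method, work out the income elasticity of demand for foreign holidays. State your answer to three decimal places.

2.377

With a constant price, Q₁ = 33708.47/36.86 = 914.500 and Q₂ = 23420.84/36.86 = 635.400 (equivalently, work directly with expenditure since P cancels).
Midpoint %ΔQ = (23420.84 − 33708.47)/28564.66 = -0.36015; midpoint %ΔI = (86800 − 101030)/93915 = -0.15152.
η = -0.36015 / -0.15152 = 2.377.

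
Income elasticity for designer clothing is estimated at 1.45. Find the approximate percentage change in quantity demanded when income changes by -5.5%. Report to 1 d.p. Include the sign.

%ΔQ ≈ η × %ΔI = 1.45 × (-5.5%) = -8.0%.

-8.0%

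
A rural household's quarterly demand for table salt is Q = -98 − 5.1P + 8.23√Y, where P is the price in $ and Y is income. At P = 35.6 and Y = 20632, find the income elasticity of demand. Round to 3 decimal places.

At P = 35.6, Y = 20632: Q = 902.584.
Holding P constant, ∂Q/∂Y = 8.23/(2√Y) = 0.0286483.
η_Y = (∂Q/∂Y)·(Y/Q) = 0.0286483 × (20632/902.584) = 0.655.

0.655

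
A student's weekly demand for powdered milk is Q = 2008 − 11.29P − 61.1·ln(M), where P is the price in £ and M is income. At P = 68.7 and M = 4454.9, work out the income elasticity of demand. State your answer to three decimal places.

At P = 68.7, M = 4454.9: Q = 719.029.
Holding P constant, ∂Q/∂M = -61.1/M = -0.0137152.
η_M = (∂Q/∂M)·(M/Q) = -0.0137152 × (4454.9/719.029) = -0.085.

-0.085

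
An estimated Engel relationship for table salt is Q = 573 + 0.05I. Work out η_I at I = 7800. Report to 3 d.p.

0.405

At I = 7800: Q = 963.000.
dQ/dI = 0.05.
η = (dQ/dI)·(I/Q) = 0.05 × (7800/963.000) = 0.405.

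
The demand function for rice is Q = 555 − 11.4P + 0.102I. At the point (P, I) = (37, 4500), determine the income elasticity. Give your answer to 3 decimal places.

0.775

At P = 37, I = 4500: Q = 592.200.
Holding P constant, ∂Q/∂I = 0.102.
η_I = (∂Q/∂I)·(I/Q) = 0.102 × (4500/592.200) = 0.775.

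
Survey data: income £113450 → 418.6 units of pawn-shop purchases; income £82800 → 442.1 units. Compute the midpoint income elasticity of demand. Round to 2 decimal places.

ΔQ = 442.1 − 418.6 = 23.5; midpoint Q̄ = (418.6 + 442.1)/2 = 430.35.
ΔI = 82800 − 113450 = -30650; midpoint Ī = (113450 + 82800)/2 = 98125.
η = (ΔQ/Q̄) ÷ (ΔI/Ī) = (23.5/430.35) ÷ (-30650/98125) = -0.17.

-0.17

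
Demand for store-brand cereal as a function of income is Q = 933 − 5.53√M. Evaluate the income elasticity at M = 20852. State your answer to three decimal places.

-2.970

At M = 20852: Q = 134.456.
dQ/dM = -5.53/(2√M) = -0.0191479 at this income.
η = (dQ/dM)·(M/Q) = -0.0191479 × (20852/134.456) = -2.970.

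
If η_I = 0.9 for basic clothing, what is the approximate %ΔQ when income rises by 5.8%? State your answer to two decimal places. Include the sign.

%ΔQ ≈ η × %ΔI = 0.9 × 5.8% = 5.22%.

5.22%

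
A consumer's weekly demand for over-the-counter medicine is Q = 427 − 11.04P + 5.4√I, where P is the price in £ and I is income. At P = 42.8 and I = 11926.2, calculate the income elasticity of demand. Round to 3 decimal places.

0.542

At P = 42.8, I = 11926.2: Q = 544.207.
Holding P constant, ∂Q/∂I = 5.4/(2√I) = 0.0247237.
η_I = (∂Q/∂I)·(I/Q) = 0.0247237 × (11926.2/544.207) = 0.542.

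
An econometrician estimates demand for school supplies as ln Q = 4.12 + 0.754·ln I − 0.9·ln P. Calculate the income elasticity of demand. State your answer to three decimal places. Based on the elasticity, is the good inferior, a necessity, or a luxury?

In a log-linear demand, the coefficient on ln I is the income elasticity.
So η = 0.754.
0 < η < 1 ⇒ necessity.

0.754 (necessity)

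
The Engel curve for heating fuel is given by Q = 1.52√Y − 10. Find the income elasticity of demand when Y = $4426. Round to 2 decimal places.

0.55

At Y = 4426: Q = 91.123.
dQ/dY = 1.52/(2√Y) = 0.0114237 at this income.
η = (dQ/dY)·(Y/Q) = 0.0114237 × (4426/91.123) = 0.55.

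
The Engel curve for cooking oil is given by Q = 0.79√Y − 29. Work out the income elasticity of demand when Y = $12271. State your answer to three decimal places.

At Y = 12271: Q = 58.512.
dQ/dY = 0.79/(2√Y) = 0.0035658 at this income.
η = (dQ/dY)·(Y/Q) = 0.0035658 × (12271/58.512) = 0.748.

0.748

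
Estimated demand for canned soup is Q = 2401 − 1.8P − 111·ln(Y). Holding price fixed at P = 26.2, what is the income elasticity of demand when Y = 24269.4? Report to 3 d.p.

-0.090

At P = 26.2, Y = 24269.4: Q = 1233.076.
Holding P constant, ∂Q/∂Y = -111/Y = -0.00457366.
η_Y = (∂Q/∂Y)·(Y/Q) = -0.00457366 × (24269.4/1233.076) = -0.090.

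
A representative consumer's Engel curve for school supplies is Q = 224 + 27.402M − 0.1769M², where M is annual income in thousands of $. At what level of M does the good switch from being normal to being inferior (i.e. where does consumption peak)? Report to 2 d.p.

77.45

dQ/dM = 27.402 − 0.3538M.
The good is inferior where dQ/dM < 0. Setting dQ/dM = 0 gives M = 27.402 / 0.3538 = 77.45.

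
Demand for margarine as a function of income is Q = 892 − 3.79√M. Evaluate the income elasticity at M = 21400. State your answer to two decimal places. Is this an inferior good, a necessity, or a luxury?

At M = 21400: Q = 337.571.
dQ/dM = -3.79/(2√M) = -0.012954 at this income.
η = (dQ/dM)·(M/Q) = -0.012954 × (21400/337.571) = -0.82.
Since η < 0, the good is an inferior good.

-0.82 (inferior good)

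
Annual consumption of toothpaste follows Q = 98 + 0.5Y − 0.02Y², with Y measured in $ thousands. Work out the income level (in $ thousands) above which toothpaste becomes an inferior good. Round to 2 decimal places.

12.50

dQ/dY = 0.5 − 0.04Y.
The good is inferior where dQ/dY < 0. Setting dQ/dY = 0 gives Y = 0.5 / 0.04 = 12.50.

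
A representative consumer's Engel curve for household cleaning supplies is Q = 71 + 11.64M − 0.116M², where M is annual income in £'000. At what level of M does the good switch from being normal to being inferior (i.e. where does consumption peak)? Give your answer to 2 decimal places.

50.17

dQ/dM = 11.64 − 0.232M.
The good is inferior where dQ/dM < 0. Setting dQ/dM = 0 gives M = 11.64 / 0.232 = 50.17.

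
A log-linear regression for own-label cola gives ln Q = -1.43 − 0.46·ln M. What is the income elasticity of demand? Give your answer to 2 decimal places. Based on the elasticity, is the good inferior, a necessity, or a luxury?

In a log-linear demand, the coefficient on ln M is the income elasticity.
So η = -0.46.
η < 0 ⇒ inferior good.

-0.46 (inferior good)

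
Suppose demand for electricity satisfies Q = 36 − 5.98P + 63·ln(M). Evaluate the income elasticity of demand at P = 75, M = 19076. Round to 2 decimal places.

At P = 75, M = 19076: Q = 208.440.
Holding P constant, ∂Q/∂M = 63/M = 0.00330258.
η_M = (∂Q/∂M)·(M/Q) = 0.00330258 × (19076/208.440) = 0.30.

0.30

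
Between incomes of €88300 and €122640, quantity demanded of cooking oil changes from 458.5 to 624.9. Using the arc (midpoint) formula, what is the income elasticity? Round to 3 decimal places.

0.943

ΔQ = 624.9 − 458.5 = 166.4; midpoint Q̄ = (458.5 + 624.9)/2 = 541.7.
ΔI = 122640 − 88300 = 34340; midpoint Ī = (88300 + 122640)/2 = 105470.
η = (ΔQ/Q̄) ÷ (ΔI/Ī) = (166.4/541.7) ÷ (34340/105470) = 0.943.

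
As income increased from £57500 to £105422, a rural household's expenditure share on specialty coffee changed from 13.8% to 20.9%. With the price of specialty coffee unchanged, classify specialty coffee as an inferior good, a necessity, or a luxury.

luxury

The budget share rises as income rises, so η > 1.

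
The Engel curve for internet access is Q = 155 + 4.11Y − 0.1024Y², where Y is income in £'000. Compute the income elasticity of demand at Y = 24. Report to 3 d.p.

-0.099

At Y = 24: Q = 194.6576.
dQ/dY = 4.11 − 0.2048Y = -0.80520.
η = (dQ/dY)·(Y/Q) = -0.80520 × (24/194.6576) = -0.099.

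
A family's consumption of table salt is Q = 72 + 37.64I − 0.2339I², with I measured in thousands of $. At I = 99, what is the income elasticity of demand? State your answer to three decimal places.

-0.570

At I = 99: Q = 1505.9061.
dQ/dI = 37.64 − 0.4678I = -8.67220.
η = (dQ/dI)·(I/Q) = -8.67220 × (99/1505.9061) = -0.570.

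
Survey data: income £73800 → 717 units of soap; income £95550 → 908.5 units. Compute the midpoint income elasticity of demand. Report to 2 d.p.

ΔQ = 908.5 − 717 = 191.5; midpoint Q̄ = (717 + 908.5)/2 = 812.75.
ΔI = 95550 − 73800 = 21750; midpoint Ī = (73800 + 95550)/2 = 84675.
η = (ΔQ/Q̄) ÷ (ΔI/Ī) = (191.5/812.75) ÷ (21750/84675) = 0.92.

0.92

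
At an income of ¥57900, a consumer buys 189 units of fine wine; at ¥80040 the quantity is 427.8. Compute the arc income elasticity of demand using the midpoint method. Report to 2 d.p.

ΔQ = 427.8 − 189 = 238.8; midpoint Q̄ = (189 + 427.8)/2 = 308.4.
ΔI = 80040 − 57900 = 22140; midpoint Ī = (57900 + 80040)/2 = 68970.
η = (ΔQ/Q̄) ÷ (ΔI/Ī) = (238.8/308.4) ÷ (22140/68970) = 2.41.

2.41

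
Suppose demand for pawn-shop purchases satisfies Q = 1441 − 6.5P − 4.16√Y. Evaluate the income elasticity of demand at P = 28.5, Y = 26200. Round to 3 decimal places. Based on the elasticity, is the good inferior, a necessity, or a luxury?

-0.578 (inferior good)

At P = 28.5, Y = 26200: Q = 582.395.
Holding P constant, ∂Q/∂Y = -4.16/(2√Y) = -0.0128503.
η_Y = (∂Q/∂Y)·(Y/Q) = -0.0128503 × (26200/582.395) = -0.578.
Since η < 0, this is an inferior good.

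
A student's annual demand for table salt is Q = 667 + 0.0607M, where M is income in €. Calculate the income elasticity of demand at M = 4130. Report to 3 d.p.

At M = 4130: Q = 917.691.
dQ/dM = 0.0607.
η = (dQ/dM)·(M/Q) = 0.0607 × (4130/917.691) = 0.273.

0.273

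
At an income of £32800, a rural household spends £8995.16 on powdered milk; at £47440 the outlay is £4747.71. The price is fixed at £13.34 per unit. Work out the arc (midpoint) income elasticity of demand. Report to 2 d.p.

-1.69

With a constant price, Q₁ = 8995.16/13.34 = 674.300 and Q₂ = 4747.71/13.34 = 355.900 (equivalently, work directly with expenditure since P cancels).
Midpoint %ΔQ = (4747.71 − 8995.16)/6871.44 = -0.61813; midpoint %ΔI = (47440 − 32800)/40120 = 0.36491.
η = -0.61813 / 0.36491 = -1.69.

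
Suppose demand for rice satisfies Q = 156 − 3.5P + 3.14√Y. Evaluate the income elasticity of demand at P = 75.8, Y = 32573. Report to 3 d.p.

At P = 75.8, Y = 32573: Q = 457.407.
Holding P constant, ∂Q/∂Y = 3.14/(2√Y) = 0.00869903.
η_Y = (∂Q/∂Y)·(Y/Q) = 0.00869903 × (32573/457.407) = 0.619.

0.619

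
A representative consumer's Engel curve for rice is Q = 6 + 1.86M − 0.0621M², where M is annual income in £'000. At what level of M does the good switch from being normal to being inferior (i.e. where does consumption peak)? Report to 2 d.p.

dQ/dM = 1.86 − 0.1242M.
The good is inferior where dQ/dM < 0. Setting dQ/dM = 0 gives M = 1.86 / 0.1242 = 14.98.

14.98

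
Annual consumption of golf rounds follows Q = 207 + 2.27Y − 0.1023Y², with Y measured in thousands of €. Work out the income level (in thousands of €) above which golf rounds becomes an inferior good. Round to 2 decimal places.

11.09

dQ/dY = 2.27 − 0.2046Y.
The good is inferior where dQ/dY < 0. Setting dQ/dY = 0 gives Y = 2.27 / 0.2046 = 11.09.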